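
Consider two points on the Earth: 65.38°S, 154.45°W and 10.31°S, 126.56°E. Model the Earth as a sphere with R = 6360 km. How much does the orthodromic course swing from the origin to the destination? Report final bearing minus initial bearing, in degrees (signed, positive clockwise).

Initial bearing θ₁ = atan2(sin Δλ cos φ₂, cos φ₁ sin φ₂ − sin φ₁ cos φ₂ cos Δλ) = 275.69°
Final bearing θ₂ = (initial bearing from the destination back to the start) + 180° = 335.08°
Δθ = θ₂ − θ₁ = +59.4°

+59.4°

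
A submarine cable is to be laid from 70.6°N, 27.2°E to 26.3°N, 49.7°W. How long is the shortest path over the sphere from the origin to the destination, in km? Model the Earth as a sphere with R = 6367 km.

6774 km

Haversine: a = sin²(Δφ/2)+cos φ₁ cos φ₂ sin²(Δλ/2) = 0.25730;  σ = 2·atan2(√a,√(1−a))
σ = 60.961° → d = Rσ = 6367·1.06397 = 6774 km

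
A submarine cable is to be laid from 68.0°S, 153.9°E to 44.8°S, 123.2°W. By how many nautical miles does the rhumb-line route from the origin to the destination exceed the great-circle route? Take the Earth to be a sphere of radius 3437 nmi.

Great circle: cos σ = sin φ₁ sin φ₂ + cos φ₁ cos φ₂ cos Δλ,  σ = 0.8146 rad → d_gc = 2799.68 nmi
Rhumb line: Δψ = +0.7615, q = Δφ/Δψ = 0.5317, d_rh = R√(Δφ²+q²Δλ²) = 2988.17 nmi
Excess = 2988.17 − 2799.68 = 188.49 ≈ 188 nmi

188 nmi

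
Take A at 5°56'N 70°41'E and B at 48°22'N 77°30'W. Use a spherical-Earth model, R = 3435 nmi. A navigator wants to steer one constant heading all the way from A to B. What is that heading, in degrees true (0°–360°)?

288.5°

Δψ = ln[tan(π/4+φ₂/2)/tan(π/4+φ₁/2)] = +0.8633
Δλ = -2.5863 rad (taken the short way round)
course = atan2(Δλ, Δψ) = 288.46°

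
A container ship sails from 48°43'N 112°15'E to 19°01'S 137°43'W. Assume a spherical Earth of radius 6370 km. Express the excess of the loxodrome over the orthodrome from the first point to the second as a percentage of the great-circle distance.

Great circle: σ = 2.0471 rad → d_gc = Rσ = 13040.3 km
Rhumb: Δφ = -1.1822, Δλ = +1.9204, Δψ = -1.3145, q = Δφ/Δψ = 0.8994 → d_rh = R√(Δφ²+q²Δλ²) = 13332.4 km
Excess = (13332.4 − 13040.3) / 13040.3 = 292.1 / 13040.3 = 2.24% ≈ 2.2%

2.2%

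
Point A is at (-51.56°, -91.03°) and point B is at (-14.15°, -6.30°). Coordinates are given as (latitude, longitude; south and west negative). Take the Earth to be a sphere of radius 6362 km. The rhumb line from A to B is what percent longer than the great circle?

Great circle: σ = 1.3214 rad → d_gc = Rσ = 8406.6 km
Rhumb: Δφ = +0.6529, Δλ = +1.4788, Δψ = +0.8042, q = Δφ/Δψ = 0.8119 → d_rh = R√(Δφ²+q²Δλ²) = 8694.7 km
Excess = (8694.7 − 8406.6) / 8406.6 = 288.1 / 8406.6 = 3.43% ≈ 3.4%

3.4%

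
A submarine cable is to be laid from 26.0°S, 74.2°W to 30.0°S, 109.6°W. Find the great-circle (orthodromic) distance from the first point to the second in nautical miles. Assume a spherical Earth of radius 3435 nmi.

1882 nmi

Haversine: a = sin²(Δφ/2)+cos φ₁ cos φ₂ sin²(Δλ/2) = 0.07317;  σ = 2·atan2(√a,√(1−a))
σ = 31.388° → d = Rσ = 3435·0.54782 = 1882 nmi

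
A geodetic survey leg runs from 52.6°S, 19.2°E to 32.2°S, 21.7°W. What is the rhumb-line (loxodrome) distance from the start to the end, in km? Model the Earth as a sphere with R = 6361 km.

Rhumb course C = atan2(Δλ, Δψ) with Δψ = ln[tan(π/4+φ₂/2)/tan(π/4+φ₁/2)] = +0.4891, Δλ = -0.7138 → C = 304.42°
d = R·|Δφ| / |cos C| = 6361·0.35605 / 0.56525 = 4007 km

4007 km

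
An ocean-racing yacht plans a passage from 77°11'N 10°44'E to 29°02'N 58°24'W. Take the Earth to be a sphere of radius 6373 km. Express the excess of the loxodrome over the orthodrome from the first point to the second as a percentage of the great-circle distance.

4.2%

Great circle: σ = 0.9976 rad → d_gc = Rσ = 6357.8 km
Rhumb: Δφ = -0.8404, Δλ = -1.2066, Δψ = -1.6565, q = Δφ/Δψ = 0.5073 → d_rh = R√(Δφ²+q²Δλ²) = 6625.9 km
Excess = (6625.9 − 6357.8) / 6357.8 = 268.1 / 6357.8 = 4.22% ≈ 4.2%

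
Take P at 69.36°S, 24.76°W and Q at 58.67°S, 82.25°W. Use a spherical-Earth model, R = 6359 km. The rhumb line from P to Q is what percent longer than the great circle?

3.5%

Great circle: σ = 0.4559 rad → d_gc = Rσ = 2899.1 km
Rhumb: Δφ = +0.1866, Δλ = -1.0034, Δψ = +0.4318, q = Δφ/Δψ = 0.4321 → d_rh = R√(Δφ²+q²Δλ²) = 3001.4 km
Excess = (3001.4 − 2899.1) / 2899.1 = 102.3 / 2899.1 = 3.53% ≈ 3.5%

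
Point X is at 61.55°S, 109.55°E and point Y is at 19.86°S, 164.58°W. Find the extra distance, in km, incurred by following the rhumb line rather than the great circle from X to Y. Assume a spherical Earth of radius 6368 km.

Great circle: cos σ = sin φ₁ sin φ₂ + cos φ₁ cos φ₂ cos Δλ,  σ = 1.2335 rad → d_gc = 7854.7 km
Rhumb line: Δψ = +1.0186, q = Δφ/Δψ = 0.7143, d_rh = R√(Δφ²+q²Δλ²) = 8243.1 km
Excess = 8243.1 − 7854.7 = 388.4 ≈ 388 km

388 km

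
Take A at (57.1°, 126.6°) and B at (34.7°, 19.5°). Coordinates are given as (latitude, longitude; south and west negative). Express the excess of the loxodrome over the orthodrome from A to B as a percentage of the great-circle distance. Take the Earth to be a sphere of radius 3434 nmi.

Great circle: σ = 1.2168 rad → d_gc = Rσ = 4178.4 nmi
Rhumb: Δφ = -0.3910, Δλ = -1.8692, Δψ = -0.5734, q = Δφ/Δψ = 0.6818 → d_rh = R√(Δφ²+q²Δλ²) = 4577.7 nmi
Excess = (4577.7 − 4178.4) / 4178.4 = 399.3 / 4178.4 = 9.56% ≈ 9.6%

9.6%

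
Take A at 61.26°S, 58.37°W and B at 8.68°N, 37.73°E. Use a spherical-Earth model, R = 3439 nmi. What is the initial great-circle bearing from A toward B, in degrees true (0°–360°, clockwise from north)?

N = sin Δλ·cos φ₂ = +0.9829;  D = cos φ₁ sin φ₂ − sin φ₁ cos φ₂ cos Δλ = -0.0195
initial course = atan2(N, D) = 91.14°

91.1°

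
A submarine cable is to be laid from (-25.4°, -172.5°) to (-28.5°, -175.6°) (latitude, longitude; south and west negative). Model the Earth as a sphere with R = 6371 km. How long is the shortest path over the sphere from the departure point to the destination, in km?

462 km

cos σ = sin φ₁ sin φ₂ + cos φ₁ cos φ₂ cos Δλ
      = sin(-25.40°)sin(-28.50°) + cos(-25.40°)cos(-28.50°)cos(-3.10°) = 0.9974
σ = 4.152° → d = Rσ = 6371·0.07247 = 462 km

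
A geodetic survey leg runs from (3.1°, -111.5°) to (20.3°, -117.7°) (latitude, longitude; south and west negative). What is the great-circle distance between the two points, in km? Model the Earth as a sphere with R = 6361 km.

2024 km

cos σ = sin φ₁ sin φ₂ + cos φ₁ cos φ₂ cos Δλ
      = sin(3.10°)sin(20.30°) + cos(3.10°)cos(20.30°)cos(-6.20°) = 0.9498
σ = 18.231° → d = Rσ = 6361·0.31820 = 2024 km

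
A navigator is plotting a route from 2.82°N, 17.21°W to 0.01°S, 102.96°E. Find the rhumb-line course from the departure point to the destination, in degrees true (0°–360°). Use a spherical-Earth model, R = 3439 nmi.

91.3°

Δψ = ln[tan(π/4+φ₂/2)/tan(π/4+φ₁/2)] = -0.0494
Δλ = +2.0974 rad (taken the short way round)
course = atan2(Δλ, Δψ) = 91.35°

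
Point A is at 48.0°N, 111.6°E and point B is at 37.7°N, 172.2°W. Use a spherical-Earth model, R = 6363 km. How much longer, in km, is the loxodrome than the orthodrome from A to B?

234 km

Great circle: cos σ = sin φ₁ sin φ₂ + cos φ₁ cos φ₂ cos Δλ,  σ = 0.9512 rad → d_gc = 6052.2 km
Rhumb line: Δψ = -0.2461, q = Δφ/Δψ = 0.7304, d_rh = R√(Δφ²+q²Δλ²) = 6286.2 km
Excess = 6286.2 − 6052.2 = 234.0 ≈ 234 km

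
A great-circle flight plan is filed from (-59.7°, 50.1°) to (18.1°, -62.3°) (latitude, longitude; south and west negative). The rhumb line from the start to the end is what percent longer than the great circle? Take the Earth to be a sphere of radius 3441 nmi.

4.3%

Great circle: σ = 2.0387 rad → d_gc = Rσ = 7015.0 nmi
Rhumb: Δφ = +1.3579, Δλ = -1.9618, Δψ = +1.6278, q = Δφ/Δψ = 0.8342 → d_rh = R√(Δφ²+q²Δλ²) = 7317.0 nmi
Excess = (7317.0 − 7015.0) / 7015.0 = 302.0 / 7015.0 = 4.31% ≈ 4.3%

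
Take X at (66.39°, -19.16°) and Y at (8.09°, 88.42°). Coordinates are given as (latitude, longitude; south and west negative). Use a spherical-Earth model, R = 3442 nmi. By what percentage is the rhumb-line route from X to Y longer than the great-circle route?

Great circle: σ = 1.5616 rad → d_gc = Rσ = 5375.1 nmi
Rhumb: Δφ = -1.0175, Δλ = +1.8776, Δψ = -1.4237, q = Δφ/Δψ = 0.7147 → d_rh = R√(Δφ²+q²Δλ²) = 5796.6 nmi
Excess = (5796.6 − 5375.1) / 5375.1 = 421.5 / 5375.1 = 7.84% ≈ 7.8%

7.8%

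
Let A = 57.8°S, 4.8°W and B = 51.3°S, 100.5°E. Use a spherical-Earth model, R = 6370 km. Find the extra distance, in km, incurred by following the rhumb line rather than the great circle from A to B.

Great circle: cos σ = sin φ₁ sin φ₂ + cos φ₁ cos φ₂ cos Δλ,  σ = 0.9613 rad → d_gc = 6123.3 km
Rhumb line: Δψ = +0.1961, q = Δφ/Δψ = 0.5785, d_rh = R√(Δφ²+q²Δλ²) = 6810.4 km
Excess = 6810.4 − 6123.3 = 687.1 ≈ 687 km

687 km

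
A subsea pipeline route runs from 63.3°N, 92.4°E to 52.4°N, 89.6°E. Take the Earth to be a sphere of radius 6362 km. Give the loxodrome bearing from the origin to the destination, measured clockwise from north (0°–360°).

187.7°

Δψ = ln[tan(π/4+φ₂/2)/tan(π/4+φ₁/2)] = -0.3608
Δλ = -0.0489 rad (taken the short way round)
course = atan2(Δλ, Δψ) = 187.71°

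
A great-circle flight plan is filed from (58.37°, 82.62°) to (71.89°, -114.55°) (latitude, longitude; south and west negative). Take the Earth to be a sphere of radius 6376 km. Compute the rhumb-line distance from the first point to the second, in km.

7585 km

Rhumb course C = atan2(Δλ, Δψ) with Δψ = ln[tan(π/4+φ₂/2)/tan(π/4+φ₁/2)] = +0.5751, Δλ = +2.8419 → C = 78.56°
d = R·|Δφ| / |cos C| = 6376·0.23597 / 0.19835 = 7585 km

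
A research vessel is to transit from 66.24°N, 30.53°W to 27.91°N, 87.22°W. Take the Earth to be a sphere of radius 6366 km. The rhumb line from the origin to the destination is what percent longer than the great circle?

Great circle: σ = 0.8970 rad → d_gc = Rσ = 5710.5 km
Rhumb: Δφ = -0.6690, Δλ = -0.9894, Δψ = -1.0513, q = Δφ/Δψ = 0.6364 → d_rh = R√(Δφ²+q²Δλ²) = 5848.3 km
Excess = (5848.3 − 5710.5) / 5710.5 = 137.8 / 5710.5 = 2.41% ≈ 2.4%

2.4%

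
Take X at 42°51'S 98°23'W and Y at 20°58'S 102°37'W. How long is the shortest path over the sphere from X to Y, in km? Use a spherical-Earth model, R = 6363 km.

Haversine: a = sin²(Δφ/2)+cos φ₁ cos φ₂ sin²(Δλ/2) = 0.03696;  σ = 2·atan2(√a,√(1−a))
σ = 22.169° → d = Rσ = 6363·0.38692 = 2462 km

2462 km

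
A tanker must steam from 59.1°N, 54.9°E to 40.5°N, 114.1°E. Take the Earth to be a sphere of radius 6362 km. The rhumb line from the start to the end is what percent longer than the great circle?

Great circle: σ = 0.7117 rad → d_gc = Rσ = 4528.1 km
Rhumb: Δφ = -0.3246, Δλ = +1.0332, Δψ = -0.5116, q = Δφ/Δψ = 0.6345 → d_rh = R√(Δφ²+q²Δλ²) = 4654.3 km
Excess = (4654.3 − 4528.1) / 4528.1 = 126.2 / 4528.1 = 2.79% ≈ 2.8%

2.8%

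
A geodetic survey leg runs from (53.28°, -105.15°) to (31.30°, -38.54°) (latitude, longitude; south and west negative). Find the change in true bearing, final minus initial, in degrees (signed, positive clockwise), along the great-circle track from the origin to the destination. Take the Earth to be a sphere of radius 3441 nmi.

+48.5°

Initial bearing θ₁ = atan2(sin Δλ cos φ₂, cos φ₁ sin φ₂ − sin φ₁ cos φ₂ cos Δλ) = 87.17°
Final bearing θ₂ = (initial bearing from the destination back to the start) + 180° = 135.66°
Δθ = θ₂ − θ₁ = +48.5°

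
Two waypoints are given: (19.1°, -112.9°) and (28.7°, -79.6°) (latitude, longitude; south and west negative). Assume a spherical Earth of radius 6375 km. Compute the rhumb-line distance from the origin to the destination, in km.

3547 km

Rhumb course C = atan2(Δλ, Δψ) with Δψ = ln[tan(π/4+φ₂/2)/tan(π/4+φ₁/2)] = +0.1836, Δλ = +0.5812 → C = 72.47°
d = R·|Δφ| / |cos C| = 6375·0.16755 / 0.30118 = 3547 km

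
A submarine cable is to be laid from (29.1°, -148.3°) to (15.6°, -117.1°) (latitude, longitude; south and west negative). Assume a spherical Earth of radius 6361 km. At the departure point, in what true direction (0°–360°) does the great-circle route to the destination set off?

108.4°

N = sin Δλ·cos φ₂ = +0.4989;  D = cos φ₁ sin φ₂ − sin φ₁ cos φ₂ cos Δλ = -0.1657
initial course = atan2(N, D) = 108.37°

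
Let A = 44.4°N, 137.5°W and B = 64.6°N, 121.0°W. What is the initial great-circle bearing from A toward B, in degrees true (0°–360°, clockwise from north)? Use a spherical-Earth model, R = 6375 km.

N = sin Δλ·cos φ₂ = +0.1218;  D = cos φ₁ sin φ₂ − sin φ₁ cos φ₂ cos Δλ = +0.3577
initial course = atan2(N, D) = 18.81°

18.8°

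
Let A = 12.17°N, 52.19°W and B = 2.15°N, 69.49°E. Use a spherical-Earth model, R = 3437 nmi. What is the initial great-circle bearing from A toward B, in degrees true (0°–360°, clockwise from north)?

80.2°

N = sin Δλ·cos φ₂ = +0.8504;  D = cos φ₁ sin φ₂ − sin φ₁ cos φ₂ cos Δλ = +0.1473
initial course = atan2(N, D) = 80.17°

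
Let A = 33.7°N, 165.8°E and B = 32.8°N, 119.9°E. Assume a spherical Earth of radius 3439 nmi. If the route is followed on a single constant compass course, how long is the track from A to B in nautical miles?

2305 nmi

Δψ = ln[tan(π/4+φ₂/2)/tan(π/4+φ₁/2)] = -0.0188;  Δφ = -0.0157 rad,  Δλ = -0.8011 rad
q = Δφ/Δψ = 0.8363
d = R·√(Δφ² + q²Δλ²) = 3439·0.67013 = 2305 nmi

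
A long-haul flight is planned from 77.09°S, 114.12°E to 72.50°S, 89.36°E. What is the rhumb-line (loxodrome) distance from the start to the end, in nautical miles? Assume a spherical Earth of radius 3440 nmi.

475 nmi

Δψ = ln[tan(π/4+φ₂/2)/tan(π/4+φ₁/2)] = +0.3078;  Δφ = +0.0801 rad,  Δλ = -0.4321 rad
q = Δφ/Δψ = 0.2603
d = R·√(Δφ² + q²Δλ²) = 3440·0.13810 = 475 nmi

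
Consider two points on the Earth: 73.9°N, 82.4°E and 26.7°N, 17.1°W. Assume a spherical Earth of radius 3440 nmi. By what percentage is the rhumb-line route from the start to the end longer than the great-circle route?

9.0%

Great circle: σ = 1.1693 rad → d_gc = Rσ = 4022.4 nmi
Rhumb: Δφ = -0.8238, Δλ = -1.7366, Δψ = -1.4721, q = Δφ/Δψ = 0.5596 → d_rh = R√(Δφ²+q²Δλ²) = 4382.5 nmi
Excess = (4382.5 − 4022.4) / 4022.4 = 360.1 / 4022.4 = 8.952% ≈ 9.0%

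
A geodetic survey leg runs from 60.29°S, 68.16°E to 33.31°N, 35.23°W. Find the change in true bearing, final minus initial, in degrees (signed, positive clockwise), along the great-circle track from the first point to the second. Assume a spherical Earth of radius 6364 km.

+46.7°

At departure: θ₁ = atan2(sin Δλ cos φ₂, cos φ₁ sin φ₂ − sin φ₁ cos φ₂ cos Δλ) = 277.30°
At arrival: θ₂ = atan2(sin Δλ cos φ₁, −cos φ₂ sin φ₁ + sin φ₂ cos φ₁ cos Δλ) = 323.97°
Δθ = θ₂ − θ₁ = +46.7°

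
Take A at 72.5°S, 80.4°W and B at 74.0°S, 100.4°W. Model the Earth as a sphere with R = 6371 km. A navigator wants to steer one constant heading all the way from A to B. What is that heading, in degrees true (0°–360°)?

Δψ = ln[tan(π/4+φ₂/2)/tan(π/4+φ₁/2)] = -0.0909
Δλ = -0.3491 rad (taken the short way round)
course = atan2(Δλ, Δψ) = 255.40°

255.4°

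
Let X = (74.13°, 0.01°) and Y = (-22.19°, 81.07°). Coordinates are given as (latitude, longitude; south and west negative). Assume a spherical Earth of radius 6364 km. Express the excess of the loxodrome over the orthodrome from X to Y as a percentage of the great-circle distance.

Great circle: σ = 1.9007 rad → d_gc = Rσ = 12095.9 km
Rhumb: Δφ = -1.6811, Δλ = +1.4148, Δψ = -2.3679, q = Δφ/Δψ = 0.7100 → d_rh = R√(Δφ²+q²Δλ²) = 12462.7 km
Excess = (12462.7 − 12095.9) / 12095.9 = 366.8 / 12095.9 = 3.03% ≈ 3.0%

3.0%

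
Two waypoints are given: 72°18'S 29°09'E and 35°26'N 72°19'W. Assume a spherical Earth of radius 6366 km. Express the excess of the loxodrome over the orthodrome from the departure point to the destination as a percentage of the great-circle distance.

Great circle: σ = 2.2162 rad → d_gc = Rσ = 14108.6 km
Rhumb: Δφ = +1.8803, Δλ = -1.7709, Δψ = +2.5219, q = Δφ/Δψ = 0.7456 → d_rh = R√(Δφ²+q²Δλ²) = 14626.5 km
Excess = (14626.5 − 14108.6) / 14108.6 = 517.9 / 14108.6 = 3.67% ≈ 3.7%

3.7%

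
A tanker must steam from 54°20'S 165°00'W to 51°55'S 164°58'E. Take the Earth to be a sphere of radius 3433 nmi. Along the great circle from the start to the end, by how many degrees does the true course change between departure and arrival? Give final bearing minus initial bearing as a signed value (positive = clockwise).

Initial bearing θ₁ = atan2(sin Δλ cos φ₂, cos φ₁ sin φ₂ − sin φ₁ cos φ₂ cos Δλ) = 265.35°
Final bearing θ₂ = (initial bearing from the destination back to the start) + 180° = 289.58°
Δθ = θ₂ − θ₁ = +24.2°

+24.2°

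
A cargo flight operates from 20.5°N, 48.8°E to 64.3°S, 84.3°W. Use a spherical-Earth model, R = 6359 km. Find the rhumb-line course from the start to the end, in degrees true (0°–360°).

Meridional parts: M(φ₁)=+0.3657, M(φ₂)=-1.4779 → ΔM = -1.8436;  Δλ = -2.3230 rad
tan C = Δλ / ΔM = +1.2601 → C = 231.56°

231.6°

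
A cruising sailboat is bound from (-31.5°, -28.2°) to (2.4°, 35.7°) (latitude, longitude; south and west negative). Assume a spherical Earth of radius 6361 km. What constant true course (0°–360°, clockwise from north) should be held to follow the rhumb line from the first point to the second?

Meridional parts: M(φ₁)=-0.5798, M(φ₂)=+0.0419 → ΔM = +0.6217;  Δλ = +1.1153 rad
tan C = Δλ / ΔM = +1.7940 → C = 60.86°

60.9°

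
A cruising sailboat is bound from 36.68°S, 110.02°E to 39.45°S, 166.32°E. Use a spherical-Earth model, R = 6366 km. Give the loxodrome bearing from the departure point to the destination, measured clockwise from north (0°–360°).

93.6°

Δψ = ln[tan(π/4+φ₂/2)/tan(π/4+φ₁/2)] = -0.0614
Δλ = +0.9826 rad (taken the short way round)
course = atan2(Δλ, Δψ) = 93.58°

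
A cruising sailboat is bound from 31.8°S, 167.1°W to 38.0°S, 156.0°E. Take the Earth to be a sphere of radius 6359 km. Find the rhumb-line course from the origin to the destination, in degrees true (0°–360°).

Δψ = ln[tan(π/4+φ₂/2)/tan(π/4+φ₁/2)] = -0.1321
Δλ = -0.6440 rad (taken the short way round)
course = atan2(Δλ, Δψ) = 258.41°

258.4°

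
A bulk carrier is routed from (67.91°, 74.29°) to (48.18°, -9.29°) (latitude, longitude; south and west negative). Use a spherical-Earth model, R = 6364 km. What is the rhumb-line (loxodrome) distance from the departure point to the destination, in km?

Δψ = ln[tan(π/4+φ₂/2)/tan(π/4+φ₁/2)] = -0.6716;  Δφ = -0.3444 rad,  Δλ = -1.4587 rad
q = Δφ/Δψ = 0.5127
d = R·√(Δφ² + q²Δλ²) = 6364·0.82343 = 5240 km

5240 km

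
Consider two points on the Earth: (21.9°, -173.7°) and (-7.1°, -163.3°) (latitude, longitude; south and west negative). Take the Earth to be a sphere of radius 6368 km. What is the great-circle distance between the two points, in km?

cos σ = sin φ₁ sin φ₂ + cos φ₁ cos φ₂ cos Δλ
      = sin(21.90°)sin(-7.10°) + cos(21.90°)cos(-7.10°)cos(10.40°) = 0.8595
σ = 30.740° → d = Rσ = 6368·0.53652 = 3417 km

3417 km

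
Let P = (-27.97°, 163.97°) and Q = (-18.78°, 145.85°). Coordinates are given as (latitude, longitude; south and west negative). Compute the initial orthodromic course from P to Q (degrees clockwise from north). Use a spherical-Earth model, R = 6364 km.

N = sin Δλ·cos φ₂ = -0.2945;  D = cos φ₁ sin φ₂ − sin φ₁ cos φ₂ cos Δλ = +0.1377
initial course = atan2(N, D) = 295.06°

295.1°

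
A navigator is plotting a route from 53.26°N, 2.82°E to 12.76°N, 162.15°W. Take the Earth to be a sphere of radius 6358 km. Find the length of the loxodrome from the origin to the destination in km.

15411 km

Δψ = ln[tan(π/4+φ₂/2)/tan(π/4+φ₁/2)] = -0.8778;  Δφ = -0.7069 rad,  Δλ = -2.8793 rad
q = Δφ/Δψ = 0.8052
d = R·√(Δφ² + q²Δλ²) = 6358·2.42385 = 15411 km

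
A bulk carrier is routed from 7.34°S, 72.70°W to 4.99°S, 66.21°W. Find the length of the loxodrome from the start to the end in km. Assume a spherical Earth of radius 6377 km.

Δψ = ln[tan(π/4+φ₂/2)/tan(π/4+φ₁/2)] = +0.0413;  Δφ = +0.0410 rad,  Δλ = +0.1133 rad
q = Δφ/Δψ = 0.9941
d = R·√(Δφ² + q²Δλ²) = 6377·0.11985 = 764 km

764 km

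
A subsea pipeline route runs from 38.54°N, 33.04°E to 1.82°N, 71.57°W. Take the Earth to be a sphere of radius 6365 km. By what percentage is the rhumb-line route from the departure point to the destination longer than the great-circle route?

2.6%

Great circle: σ = 1.7491 rad → d_gc = Rσ = 11133.3 km
Rhumb: Δφ = -0.6409, Δλ = -1.8258, Δψ = -0.6982, q = Δφ/Δψ = 0.9179 → d_rh = R√(Δφ²+q²Δλ²) = 11420.2 km
Excess = (11420.2 − 11133.3) / 11133.3 = 286.9 / 11133.3 = 2.58% ≈ 2.6%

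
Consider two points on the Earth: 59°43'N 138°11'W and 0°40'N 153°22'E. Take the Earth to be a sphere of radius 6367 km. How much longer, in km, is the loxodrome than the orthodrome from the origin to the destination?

Great circle: cos σ = sin φ₁ sin φ₂ + cos φ₁ cos φ₂ cos Δλ,  σ = 1.3743 rad → d_gc = 8750.0 km
Rhumb line: Δψ = -1.2955, q = Δφ/Δψ = 0.7956, d_rh = R√(Δφ²+q²Δλ²) = 8926.3 km
Excess = 8926.3 − 8750.0 = 176.3 ≈ 176 km

176 km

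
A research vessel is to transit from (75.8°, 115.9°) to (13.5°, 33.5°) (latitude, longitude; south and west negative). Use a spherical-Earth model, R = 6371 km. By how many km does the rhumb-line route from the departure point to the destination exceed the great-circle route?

437 km

Great circle: cos σ = sin φ₁ sin φ₂ + cos φ₁ cos φ₂ cos Δλ,  σ = 1.3100 rad → d_gc = 8345.9 km
Rhumb line: Δψ = -1.8452, q = Δφ/Δψ = 0.5893, d_rh = R√(Δφ²+q²Δλ²) = 8783.1 km
Excess = 8783.1 − 8345.9 = 437.2 ≈ 437 km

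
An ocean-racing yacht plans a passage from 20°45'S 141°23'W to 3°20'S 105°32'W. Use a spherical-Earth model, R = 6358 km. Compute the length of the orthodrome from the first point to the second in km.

4326 km

Haversine: a = sin²(Δφ/2)+cos φ₁ cos φ₂ sin²(Δλ/2) = 0.11135;  σ = 2·atan2(√a,√(1−a))
σ = 38.986° → d = Rσ = 6358·0.68044 = 4326 km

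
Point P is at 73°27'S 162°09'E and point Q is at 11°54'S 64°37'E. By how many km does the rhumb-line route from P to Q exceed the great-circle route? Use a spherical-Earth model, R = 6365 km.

655 km

Great circle: cos σ = sin φ₁ sin φ₂ + cos φ₁ cos φ₂ cos Δλ,  σ = 1.4090 rad → d_gc = 8968.1 km
Rhumb line: Δψ = +1.7188, q = Δφ/Δψ = 0.6250, d_rh = R√(Δφ²+q²Δλ²) = 9623.5 km
Excess = 9623.5 − 8968.1 = 655.4 ≈ 655 km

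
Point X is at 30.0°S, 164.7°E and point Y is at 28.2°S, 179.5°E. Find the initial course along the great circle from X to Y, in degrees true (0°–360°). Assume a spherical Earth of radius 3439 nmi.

θ = atan2( sin Δλ·cos φ₂ ,  cos φ₁ sin φ₂ − sin φ₁ cos φ₂ cos Δλ )
  = atan2(+0.2251, +0.0168) = 85.73°

85.7°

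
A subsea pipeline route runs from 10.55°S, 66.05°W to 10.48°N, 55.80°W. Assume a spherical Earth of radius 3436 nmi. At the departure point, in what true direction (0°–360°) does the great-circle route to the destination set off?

N = sin Δλ·cos φ₂ = +0.1750;  D = cos φ₁ sin φ₂ − sin φ₁ cos φ₂ cos Δλ = +0.3560
initial course = atan2(N, D) = 26.18°

26.2°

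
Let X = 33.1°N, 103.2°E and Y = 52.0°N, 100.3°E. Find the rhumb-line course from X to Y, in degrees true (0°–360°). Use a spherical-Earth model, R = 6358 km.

Δψ = ln[tan(π/4+φ₂/2)/tan(π/4+φ₁/2)] = +0.4534
Δλ = -0.0506 rad (taken the short way round)
course = atan2(Δλ, Δψ) = 353.63°

353.6°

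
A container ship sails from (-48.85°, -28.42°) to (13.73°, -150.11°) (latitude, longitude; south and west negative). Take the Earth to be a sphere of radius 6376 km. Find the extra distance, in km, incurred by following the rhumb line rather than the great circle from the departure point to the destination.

505 km

Great circle: cos σ = sin φ₁ sin φ₂ + cos φ₁ cos φ₂ cos Δλ,  σ = 2.1112 rad → d_gc = 13461.3 km
Rhumb line: Δψ = +1.2218, q = Δφ/Δψ = 0.8940, d_rh = R√(Δφ²+q²Δλ²) = 13966.1 km
Excess = 13966.1 − 13461.3 = 504.8 ≈ 505 km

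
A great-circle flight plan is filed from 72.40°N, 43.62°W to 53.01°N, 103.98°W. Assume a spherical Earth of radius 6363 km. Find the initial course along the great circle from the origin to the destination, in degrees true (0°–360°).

θ = atan2( sin Δλ·cos φ₂ ,  cos φ₁ sin φ₂ − sin φ₁ cos φ₂ cos Δλ )
  = atan2(-0.5229, -0.0421) = 265.40°

265.4°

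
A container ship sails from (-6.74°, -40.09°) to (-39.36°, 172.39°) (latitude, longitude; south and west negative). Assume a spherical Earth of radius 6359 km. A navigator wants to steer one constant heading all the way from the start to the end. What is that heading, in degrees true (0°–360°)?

Meridional parts: M(φ₁)=-0.1179, M(φ₂)=-0.7484 → ΔM = -0.6305;  Δλ = -2.5747 rad
tan C = Δλ / ΔM = +4.0837 → C = 256.24°

256.2°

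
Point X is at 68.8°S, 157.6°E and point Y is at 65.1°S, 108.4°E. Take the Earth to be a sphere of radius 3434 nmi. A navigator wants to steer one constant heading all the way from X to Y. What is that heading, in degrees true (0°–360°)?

Meridional parts: M(φ₁)=-1.6759, M(φ₂)=-1.5106 → ΔM = +0.1653;  Δλ = -0.8587 rad
tan C = Δλ / ΔM = -5.1954 → C = 280.89°

280.9°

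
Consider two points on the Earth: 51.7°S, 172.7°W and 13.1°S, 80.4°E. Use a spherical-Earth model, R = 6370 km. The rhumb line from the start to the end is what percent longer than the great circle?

6.0%

Great circle: σ = 1.5684 rad → d_gc = Rσ = 9990.8 km
Rhumb: Δφ = +0.6737, Δλ = -1.8658, Δψ = +0.8270, q = Δφ/Δψ = 0.8146 → d_rh = R√(Δφ²+q²Δλ²) = 10589.9 km
Excess = (10589.9 − 9990.8) / 9990.8 = 599.1 / 9990.8 = 6.00% ≈ 6.0%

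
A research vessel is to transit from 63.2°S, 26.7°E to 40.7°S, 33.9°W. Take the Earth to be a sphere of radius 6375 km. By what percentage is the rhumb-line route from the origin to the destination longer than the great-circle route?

Great circle: σ = 0.7229 rad → d_gc = Rσ = 4608.8 km
Rhumb: Δφ = +0.3927, Δλ = -1.0577, Δψ = +0.6556, q = Δφ/Δψ = 0.5990 → d_rh = R√(Δφ²+q²Δλ²) = 4751.9 km
Excess = (4751.9 − 4608.8) / 4608.8 = 143.1 / 4608.8 = 3.10% ≈ 3.1%

3.1%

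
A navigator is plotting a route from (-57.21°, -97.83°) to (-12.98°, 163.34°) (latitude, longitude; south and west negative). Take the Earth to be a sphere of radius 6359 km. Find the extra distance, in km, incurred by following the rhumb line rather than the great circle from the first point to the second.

523 km

Great circle: cos σ = sin φ₁ sin φ₂ + cos φ₁ cos φ₂ cos Δλ,  σ = 1.4628 rad → d_gc = 9301.8 km
Rhumb line: Δψ = +0.9949, q = Δφ/Δψ = 0.7759, d_rh = R√(Δφ²+q²Δλ²) = 9824.9 km
Excess = 9824.9 − 9301.8 = 523.1 ≈ 523 km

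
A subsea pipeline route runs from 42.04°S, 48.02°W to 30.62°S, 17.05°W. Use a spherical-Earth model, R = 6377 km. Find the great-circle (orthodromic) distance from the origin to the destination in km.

3032 km

Haversine: a = sin²(Δφ/2)+cos φ₁ cos φ₂ sin²(Δλ/2) = 0.05546;  σ = 2·atan2(√a,√(1−a))
σ = 27.241° → d = Rσ = 6377·0.47545 = 3032 km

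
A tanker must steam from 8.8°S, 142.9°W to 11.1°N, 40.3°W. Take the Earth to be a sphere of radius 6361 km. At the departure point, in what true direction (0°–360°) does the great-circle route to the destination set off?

θ = atan2( sin Δλ·cos φ₂ ,  cos φ₁ sin φ₂ − sin φ₁ cos φ₂ cos Δλ )
  = atan2(+0.9577, +0.1575) = 80.66°

80.7°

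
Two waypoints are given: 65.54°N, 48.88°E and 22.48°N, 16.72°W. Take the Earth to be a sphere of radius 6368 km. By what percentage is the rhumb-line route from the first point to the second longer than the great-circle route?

Great circle: σ = 1.0401 rad → d_gc = Rσ = 6623.6 km
Rhumb: Δφ = -0.7515, Δλ = -1.1449, Δψ = -1.1262, q = Δφ/Δψ = 0.6673 → d_rh = R√(Δφ²+q²Δλ²) = 6824.8 km
Excess = (6824.8 − 6623.6) / 6623.6 = 201.2 / 6623.6 = 3.04% ≈ 3.0%

3.0%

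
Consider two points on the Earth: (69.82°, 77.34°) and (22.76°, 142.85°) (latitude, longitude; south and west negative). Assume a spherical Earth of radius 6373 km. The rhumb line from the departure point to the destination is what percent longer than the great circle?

Great circle: σ = 1.0530 rad → d_gc = Rσ = 6710.6 km
Rhumb: Δφ = -0.8214, Δλ = +1.1434, Δψ = -1.3182, q = Δφ/Δψ = 0.6231 → d_rh = R√(Δφ²+q²Δλ²) = 6929.3 km
Excess = (6929.3 − 6710.6) / 6710.6 = 218.7 / 6710.6 = 3.26% ≈ 3.3%

3.3%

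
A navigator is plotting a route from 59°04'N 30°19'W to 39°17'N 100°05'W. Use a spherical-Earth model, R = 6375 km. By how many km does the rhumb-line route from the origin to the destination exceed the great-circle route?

Great circle: cos σ = sin φ₁ sin φ₂ + cos φ₁ cos φ₂ cos Δλ,  σ = 0.8221 rad → d_gc = 5240.72 km
Rhumb line: Δψ = -0.5382, q = Δφ/Δψ = 0.6416, d_rh = R√(Δφ²+q²Δλ²) = 5445.20 km
Excess = 5445.20 − 5240.72 = 204.48 ≈ 204 km

204 km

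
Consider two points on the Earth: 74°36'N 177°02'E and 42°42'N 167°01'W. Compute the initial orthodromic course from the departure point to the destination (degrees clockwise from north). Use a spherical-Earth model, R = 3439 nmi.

θ = atan2( sin Δλ·cos φ₂ ,  cos φ₁ sin φ₂ − sin φ₁ cos φ₂ cos Δλ )
  = atan2(+0.2020, -0.5012) = 158.05°

158.1°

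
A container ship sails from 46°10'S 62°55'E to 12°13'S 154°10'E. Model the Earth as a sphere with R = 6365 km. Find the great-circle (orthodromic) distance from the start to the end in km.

cos σ = sin φ₁ sin φ₂ + cos φ₁ cos φ₂ cos Δλ
      = sin(-46.17°)sin(-12.22°) + cos(-46.17°)cos(-12.22°)cos(91.25°) = 0.1379
σ = 82.075° → d = Rσ = 6365·1.43248 = 9118 km

9118 km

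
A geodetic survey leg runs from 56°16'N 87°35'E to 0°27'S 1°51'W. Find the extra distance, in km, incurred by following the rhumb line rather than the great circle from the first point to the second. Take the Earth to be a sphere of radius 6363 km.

326 km

Great circle: cos σ = sin φ₁ sin φ₂ + cos φ₁ cos φ₂ cos Δλ,  σ = 1.5718 rad → d_gc = 10001.6 km
Rhumb line: Δψ = -1.2013, q = Δφ/Δψ = 0.8240, d_rh = R√(Δφ²+q²Δλ²) = 10327.6 km
Excess = 10327.6 − 10001.6 = 326.0 ≈ 326 km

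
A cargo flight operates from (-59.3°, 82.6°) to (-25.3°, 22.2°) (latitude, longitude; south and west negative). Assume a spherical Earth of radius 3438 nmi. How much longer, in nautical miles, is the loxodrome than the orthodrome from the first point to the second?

Great circle: cos σ = sin φ₁ sin φ₂ + cos φ₁ cos φ₂ cos Δλ,  σ = 0.9330 rad → d_gc = 3207.5 nmi
Rhumb line: Δψ = +0.8361, q = Δφ/Δψ = 0.7097, d_rh = R√(Δφ²+q²Δλ²) = 3283.1 nmi
Excess = 3283.1 − 3207.5 = 75.6 ≈ 76 nmi

76 nmi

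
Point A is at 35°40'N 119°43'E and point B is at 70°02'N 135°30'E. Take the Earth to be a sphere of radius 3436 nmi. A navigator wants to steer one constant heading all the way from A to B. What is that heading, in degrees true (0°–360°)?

14.4°

Meridional parts: M(φ₁)=+0.6671, M(φ₂)=+1.7371 → ΔM = +1.0700;  Δλ = +0.2755 rad
tan C = Δλ / ΔM = +0.2574 → C = 14.44°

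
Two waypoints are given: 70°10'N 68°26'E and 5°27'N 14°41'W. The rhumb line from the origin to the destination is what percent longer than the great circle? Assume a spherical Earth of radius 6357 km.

Great circle: σ = 1.4406 rad → d_gc = Rσ = 9157.9 km
Rhumb: Δφ = -1.1295, Δλ = -1.4507, Δψ = -1.6487, q = Δφ/Δψ = 0.6851 → d_rh = R√(Δφ²+q²Δλ²) = 9564.2 km
Excess = (9564.2 − 9157.9) / 9157.9 = 406.3 / 9157.9 = 4.44% ≈ 4.4%

4.4%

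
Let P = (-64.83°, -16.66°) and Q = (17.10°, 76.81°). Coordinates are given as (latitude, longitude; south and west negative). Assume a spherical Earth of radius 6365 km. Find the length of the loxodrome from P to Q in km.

Δψ = ln[tan(π/4+φ₂/2)/tan(π/4+φ₁/2)] = +1.8024;  Δφ = +1.4299 rad,  Δλ = +1.6314 rad
q = Δφ/Δψ = 0.7933
d = R·√(Δφ² + q²Δλ²) = 6365·1.92867 = 12276 km

12276 km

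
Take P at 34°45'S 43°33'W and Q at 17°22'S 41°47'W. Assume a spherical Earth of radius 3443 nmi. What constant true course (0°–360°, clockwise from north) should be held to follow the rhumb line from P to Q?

5.2°

Δψ = ln[tan(π/4+φ₂/2)/tan(π/4+φ₁/2)] = +0.3397
Δλ = +0.0308 rad (taken the short way round)
course = atan2(Δλ, Δψ) = 5.19°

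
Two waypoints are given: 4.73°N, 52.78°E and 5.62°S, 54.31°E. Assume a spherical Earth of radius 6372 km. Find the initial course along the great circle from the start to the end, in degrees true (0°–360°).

171.6°

N = sin Δλ·cos φ₂ = +0.0266;  D = cos φ₁ sin φ₂ − sin φ₁ cos φ₂ cos Δλ = -0.1796
initial course = atan2(N, D) = 171.59°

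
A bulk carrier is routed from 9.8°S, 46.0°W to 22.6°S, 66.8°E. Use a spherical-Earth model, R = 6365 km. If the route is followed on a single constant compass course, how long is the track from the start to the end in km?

12088 km

Δψ = ln[tan(π/4+φ₂/2)/tan(π/4+φ₁/2)] = -0.2332;  Δφ = -0.2234 rad,  Δλ = +1.9687 rad
q = Δφ/Δψ = 0.9580
d = R·√(Δφ² + q²Δλ²) = 6365·1.89914 = 12088 km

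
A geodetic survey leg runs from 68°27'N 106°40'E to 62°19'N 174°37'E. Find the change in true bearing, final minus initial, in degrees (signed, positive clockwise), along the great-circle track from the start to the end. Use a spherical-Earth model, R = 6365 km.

Initial bearing θ₁ = atan2(sin Δλ cos φ₂, cos φ₁ sin φ₂ − sin φ₁ cos φ₂ cos Δλ) = 69.26°
Final bearing θ₂ = (initial bearing from the destination back to the start) + 180° = 132.32°
Δθ = θ₂ − θ₁ = +63.1°

+63.1°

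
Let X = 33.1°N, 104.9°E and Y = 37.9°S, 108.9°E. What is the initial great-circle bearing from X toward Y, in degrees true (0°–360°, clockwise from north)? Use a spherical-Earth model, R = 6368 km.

N = sin Δλ·cos φ₂ = +0.0550;  D = cos φ₁ sin φ₂ − sin φ₁ cos φ₂ cos Δλ = -0.9445
initial course = atan2(N, D) = 176.66°

176.7°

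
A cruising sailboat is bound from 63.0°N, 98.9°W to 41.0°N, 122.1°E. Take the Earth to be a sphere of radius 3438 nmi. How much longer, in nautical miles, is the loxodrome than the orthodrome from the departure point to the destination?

909 nmi

Great circle: cos σ = sin φ₁ sin φ₂ + cos φ₁ cos φ₂ cos Δλ,  σ = 1.2388 rad → d_gc = 4258.9 nmi
Rhumb line: Δψ = -0.6409, q = Δφ/Δψ = 0.5991, d_rh = R√(Δφ²+q²Δλ²) = 5168.2 nmi
Excess = 5168.2 − 4258.9 = 909.3 ≈ 909 nmi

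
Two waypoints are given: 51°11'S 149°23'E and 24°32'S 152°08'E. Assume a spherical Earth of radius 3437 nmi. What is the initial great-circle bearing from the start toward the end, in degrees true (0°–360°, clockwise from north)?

5.6°

θ = atan2( sin Δλ·cos φ₂ ,  cos φ₁ sin φ₂ − sin φ₁ cos φ₂ cos Δλ )
  = atan2(+0.0436, +0.4477) = 5.57°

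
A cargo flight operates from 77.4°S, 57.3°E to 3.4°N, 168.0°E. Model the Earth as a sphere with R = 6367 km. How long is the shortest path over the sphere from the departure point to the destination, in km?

Haversine: a = sin²(Δφ/2)+cos φ₁ cos φ₂ sin²(Δλ/2) = 0.56743;  σ = 2·atan2(√a,√(1−a))
σ = 97.750° → d = Rσ = 6367·1.70606 = 10862 km

10862 km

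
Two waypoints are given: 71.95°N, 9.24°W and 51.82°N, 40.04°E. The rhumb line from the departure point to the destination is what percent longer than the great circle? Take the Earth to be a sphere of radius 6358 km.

Great circle: σ = 0.5108 rad → d_gc = Rσ = 3247.9 km
Rhumb: Δφ = -0.3513, Δλ = +0.8601, Δψ = -0.7788, q = Δφ/Δψ = 0.4511 → d_rh = R√(Δφ²+q²Δλ²) = 3327.9 km
Excess = (3327.9 − 3247.9) / 3247.9 = 80.0 / 3247.9 = 2.46% ≈ 2.5%

2.5%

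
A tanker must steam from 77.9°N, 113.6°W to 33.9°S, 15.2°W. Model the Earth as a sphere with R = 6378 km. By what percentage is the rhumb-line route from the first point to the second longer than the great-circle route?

4.4%

Great circle: σ = 2.1782 rad → d_gc = Rσ = 13892.8 km
Rhumb: Δφ = -1.9513, Δλ = +1.7174, Δψ = -2.8740, q = Δφ/Δψ = 0.6789 → d_rh = R√(Δφ²+q²Δλ²) = 14498.0 km
Excess = (14498.0 − 13892.8) / 13892.8 = 605.2 / 13892.8 = 4.36% ≈ 4.4%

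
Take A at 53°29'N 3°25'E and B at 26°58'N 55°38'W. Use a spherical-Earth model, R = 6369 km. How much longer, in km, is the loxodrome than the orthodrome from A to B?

Great circle: cos σ = sin φ₁ sin φ₂ + cos φ₁ cos φ₂ cos Δλ,  σ = 0.8799 rad → d_gc = 5604.3 km
Rhumb line: Δψ = -0.6199, q = Δφ/Δψ = 0.7466, d_rh = R√(Δφ²+q²Δλ²) = 5718.9 km
Excess = 5718.9 − 5604.3 = 114.6 ≈ 115 km

115 km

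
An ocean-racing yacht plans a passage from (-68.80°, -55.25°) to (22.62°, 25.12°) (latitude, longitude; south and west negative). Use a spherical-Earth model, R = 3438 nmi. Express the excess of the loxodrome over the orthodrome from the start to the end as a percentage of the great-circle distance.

Great circle: σ = 1.8784 rad → d_gc = Rσ = 6457.8 nmi
Rhumb: Δφ = +1.5956, Δλ = +1.4027, Δψ = +2.0813, q = Δφ/Δψ = 0.7666 → d_rh = R√(Δφ²+q²Δλ²) = 6615.1 nmi
Excess = (6615.1 − 6457.8) / 6457.8 = 157.3 / 6457.8 = 2.44% ≈ 2.4%

2.4%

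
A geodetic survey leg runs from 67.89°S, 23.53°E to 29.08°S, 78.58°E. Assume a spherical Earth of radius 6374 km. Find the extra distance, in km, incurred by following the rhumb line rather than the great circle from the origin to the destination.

132 km

Great circle: cos σ = sin φ₁ sin φ₂ + cos φ₁ cos φ₂ cos Δλ,  σ = 0.8780 rad → d_gc = 5596.1 km
Rhumb line: Δψ = +1.1020, q = Δφ/Δψ = 0.6147, d_rh = R√(Δφ²+q²Δλ²) = 5728.1 km
Excess = 5728.1 − 5596.1 = 132.0 ≈ 132 km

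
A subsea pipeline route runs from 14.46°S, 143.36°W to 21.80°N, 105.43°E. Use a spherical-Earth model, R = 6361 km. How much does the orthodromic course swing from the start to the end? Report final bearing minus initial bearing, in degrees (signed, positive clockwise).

At departure: θ₁ = atan2(sin Δλ cos φ₂, cos φ₁ sin φ₂ − sin φ₁ cos φ₂ cos Δλ) = 287.67°
At arrival: θ₂ = atan2(sin Δλ cos φ₁, −cos φ₂ sin φ₁ + sin φ₂ cos φ₁ cos Δλ) = 276.43°
Δθ = θ₂ − θ₁ = -11.2°

-11.2°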